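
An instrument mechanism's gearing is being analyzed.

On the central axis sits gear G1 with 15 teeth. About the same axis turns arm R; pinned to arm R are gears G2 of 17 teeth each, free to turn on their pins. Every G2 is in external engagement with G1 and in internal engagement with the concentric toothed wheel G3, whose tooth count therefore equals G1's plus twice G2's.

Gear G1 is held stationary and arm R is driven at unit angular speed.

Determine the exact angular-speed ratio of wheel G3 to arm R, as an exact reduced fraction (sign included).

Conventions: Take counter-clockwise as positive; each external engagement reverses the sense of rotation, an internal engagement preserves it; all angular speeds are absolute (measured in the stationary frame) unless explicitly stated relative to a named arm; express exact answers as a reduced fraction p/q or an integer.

planetary set (15T centre, 17T on arm, 49T internal) — Willis relation
ring teeth: 15 + 2·17 = 49
15(ω_sun−ω_arm) = −49(ω_ring−ω_arm),  ω_sun = 0, ω_arm = 1
ω_ring = 1 − (15/49)(0−1) = 64/49
ω_out/ω_in = 64/49

64/49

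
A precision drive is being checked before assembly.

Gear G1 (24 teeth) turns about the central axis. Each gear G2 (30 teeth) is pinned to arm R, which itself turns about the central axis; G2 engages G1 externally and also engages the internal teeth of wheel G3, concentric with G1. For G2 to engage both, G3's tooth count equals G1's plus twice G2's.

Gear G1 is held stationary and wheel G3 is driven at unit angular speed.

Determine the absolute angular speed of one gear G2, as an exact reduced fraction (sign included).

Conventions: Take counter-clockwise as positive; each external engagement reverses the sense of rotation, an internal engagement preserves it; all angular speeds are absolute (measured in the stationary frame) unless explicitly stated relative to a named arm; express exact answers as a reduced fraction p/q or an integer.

topology: planetary set — G1 24T / G2 30T / G3 84T, arm = carrier (Willis)
ring teeth: 24 + 2·30 = 84
24(ω_sun−ω_arm) = −84(ω_ring−ω_arm),  ω_sun = 0, ω_ring = 1
24(0−ω_arm) = −84(1−ω_arm)  ⇒  108·ω_arm = 84  ⇒  ω_arm = 7/9
sun–planet mesh: 24·(0−7/9) = −30·(ω_p−ω_arm)  ⇒  ω_p−ω_arm = 28/45
ω_p = 7/9 + 28/45 = 7/5
exact speed ratio = 7/5

7/5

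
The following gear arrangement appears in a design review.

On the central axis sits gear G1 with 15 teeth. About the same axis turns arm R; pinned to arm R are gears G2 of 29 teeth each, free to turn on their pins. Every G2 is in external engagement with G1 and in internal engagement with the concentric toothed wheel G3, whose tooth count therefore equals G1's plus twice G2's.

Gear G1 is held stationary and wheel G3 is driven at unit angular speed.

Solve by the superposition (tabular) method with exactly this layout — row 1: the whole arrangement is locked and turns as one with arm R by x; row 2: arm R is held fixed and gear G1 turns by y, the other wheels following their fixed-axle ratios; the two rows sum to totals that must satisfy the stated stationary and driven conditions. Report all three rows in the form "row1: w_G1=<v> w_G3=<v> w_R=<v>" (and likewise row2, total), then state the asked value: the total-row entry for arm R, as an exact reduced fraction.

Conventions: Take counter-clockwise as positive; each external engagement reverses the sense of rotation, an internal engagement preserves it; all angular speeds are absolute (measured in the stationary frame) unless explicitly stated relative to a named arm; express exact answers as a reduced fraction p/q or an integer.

row1: w_G1=73/88 w_G3=73/88 w_R=73/88
row2: w_G1=-73/88 w_G3=15/88 w_R=0
total: w_G1=0 w_G3=1 w_R=73/88
asked value: 73/88

class = planetary set [G3 = 15+2·29 = 73; Willis about the carrier]
row 1: whole set turns with the arm by x
row 2 (arm held, sun turns y): ω_ring = −(15/73)·y, ω_arm = 0
boundary: total ω_sun = x + y = 0 and total ω_ring = x − (15/73)·y = 1  ⇒  y = -73/88, x = 73/88
row 2 ring = −(15/73)·(-73/88) = 15/88
totals (row 1 + row 2): sun 73/88 + (-73/88) = 0, ring 73/88 + 15/88 = 1, arm 73/88 + 0 = 73/88
asked cell (total, arm) = 73/88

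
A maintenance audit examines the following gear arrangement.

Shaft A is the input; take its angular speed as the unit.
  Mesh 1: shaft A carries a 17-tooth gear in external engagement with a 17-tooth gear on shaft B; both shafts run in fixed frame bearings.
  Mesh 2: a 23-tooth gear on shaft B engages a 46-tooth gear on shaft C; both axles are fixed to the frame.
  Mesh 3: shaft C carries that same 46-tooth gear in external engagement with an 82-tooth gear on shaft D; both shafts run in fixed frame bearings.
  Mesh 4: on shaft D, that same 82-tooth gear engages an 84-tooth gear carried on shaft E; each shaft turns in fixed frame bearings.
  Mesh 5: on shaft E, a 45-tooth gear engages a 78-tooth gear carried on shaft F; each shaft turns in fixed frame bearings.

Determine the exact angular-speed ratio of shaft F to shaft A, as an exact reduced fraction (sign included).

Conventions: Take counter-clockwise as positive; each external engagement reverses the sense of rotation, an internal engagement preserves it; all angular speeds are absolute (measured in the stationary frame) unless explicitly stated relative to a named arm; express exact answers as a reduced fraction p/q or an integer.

class = fixed-axis compound train [5 meshes; 5 ratios multiply, 5 sense flips]
mesh 1 [17T→17T]: running ratio 1, sense −
mesh 2 [23T→46T]: running ratio 1/2, sense +
mesh 3 [46T→82T]: running ratio 23/82, sense −
mesh 4 [82T→84T]: running ratio 23/84, sense +
mesh 5 [45T→78T]: running ratio 115/728, sense −
ω_out/ω_in = -115/728

-115/728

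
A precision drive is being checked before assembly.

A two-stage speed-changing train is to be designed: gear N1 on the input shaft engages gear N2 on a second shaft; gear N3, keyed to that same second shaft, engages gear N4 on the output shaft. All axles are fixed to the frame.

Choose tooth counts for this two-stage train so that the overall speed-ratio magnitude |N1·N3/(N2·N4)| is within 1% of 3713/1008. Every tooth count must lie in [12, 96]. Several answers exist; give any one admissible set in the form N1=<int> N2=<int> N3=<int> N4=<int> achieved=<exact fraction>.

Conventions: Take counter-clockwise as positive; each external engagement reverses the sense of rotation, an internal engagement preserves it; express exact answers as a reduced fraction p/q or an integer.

class = fixed-axis compound train [2-stage, 3713/1008 wanted]
target = 3713/1008 in lowest terms: an exact hit needs N1·N3 = k·3713 and N2·N4 = k·1008 for one integer k, every count in [12, 96]; additionally prefer no 1:1 stage (N1 ≠ N2, N3 ≠ N4)
k = 1: N1·N3 = 3713 = 47·79, N2·N4 = 1008 = 12·84
achieved = 47·79/(12·84) = 3713/1008; |achieved − target| = 0 ≤ 3713/100800 ✓

N1=47 N2=12 N3=79 N4=84 achieved=3713/1008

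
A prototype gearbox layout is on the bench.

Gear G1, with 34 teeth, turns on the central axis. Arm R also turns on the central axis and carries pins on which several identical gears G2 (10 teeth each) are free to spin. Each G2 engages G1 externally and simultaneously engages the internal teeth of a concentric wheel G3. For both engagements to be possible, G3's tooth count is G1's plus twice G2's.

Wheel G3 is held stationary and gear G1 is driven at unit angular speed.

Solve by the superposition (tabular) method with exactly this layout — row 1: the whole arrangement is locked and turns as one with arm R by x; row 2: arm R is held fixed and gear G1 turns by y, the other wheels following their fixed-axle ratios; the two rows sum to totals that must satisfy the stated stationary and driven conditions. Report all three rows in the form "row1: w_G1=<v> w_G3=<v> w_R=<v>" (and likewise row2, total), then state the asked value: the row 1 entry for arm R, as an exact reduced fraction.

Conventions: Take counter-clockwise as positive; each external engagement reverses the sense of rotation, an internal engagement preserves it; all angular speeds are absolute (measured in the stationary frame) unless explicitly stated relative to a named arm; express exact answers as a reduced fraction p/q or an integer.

planetary set (34T centre, 10T on arm, 54T internal) — Willis relation
superposition row 1 [locked train]: every member turns x
row 2 — arm fixed, fixed-axis ratios: sun y, ring −(34/54)·y, arm 0
boundary: total ω_ring = x − (34/54)·y = 0 and total ω_sun = x + y = 1  ⇒  y = 27/44, x = 17/44
row 2 ring = −(34/54)·27/44 = -17/44
totals (row 1 + row 2): sun 17/44 + 27/44 = 1, ring 17/44 + (-17/44) = 0, arm 17/44 + 0 = 17/44
asked cell (row1, arm) = 17/44

row1: w_G1=17/44 w_G3=17/44 w_R=17/44
row2: w_G1=27/44 w_G3=-17/44 w_R=0
total: w_G1=1 w_G3=0 w_R=17/44
asked value: 17/44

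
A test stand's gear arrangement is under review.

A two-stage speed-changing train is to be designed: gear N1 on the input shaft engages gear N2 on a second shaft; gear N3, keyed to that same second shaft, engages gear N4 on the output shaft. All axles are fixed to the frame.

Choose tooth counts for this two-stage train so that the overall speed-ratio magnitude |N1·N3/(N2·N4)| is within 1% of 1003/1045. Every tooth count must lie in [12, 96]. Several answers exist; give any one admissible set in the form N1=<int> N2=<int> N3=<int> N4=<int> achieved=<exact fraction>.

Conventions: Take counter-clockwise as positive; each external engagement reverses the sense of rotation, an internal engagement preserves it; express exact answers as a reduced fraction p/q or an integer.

class = fixed-axis compound train [2-stage, 1003/1045 wanted]
target = 1003/1045 in lowest terms: an exact hit needs N1·N3 = k·1003 and N2·N4 = k·1045 for one integer k, every count in [12, 96]; additionally prefer no 1:1 stage (N1 ≠ N2, N3 ≠ N4)
k = 1: N1·N3 = 1003 = 17·59, N2·N4 = 1045 = 19·55
achieved = 17·59/(19·55) = 1003/1045; |achieved − target| = 0 ≤ 1003/104500 ✓

N1=17 N2=19 N3=59 N4=55 achieved=1003/1045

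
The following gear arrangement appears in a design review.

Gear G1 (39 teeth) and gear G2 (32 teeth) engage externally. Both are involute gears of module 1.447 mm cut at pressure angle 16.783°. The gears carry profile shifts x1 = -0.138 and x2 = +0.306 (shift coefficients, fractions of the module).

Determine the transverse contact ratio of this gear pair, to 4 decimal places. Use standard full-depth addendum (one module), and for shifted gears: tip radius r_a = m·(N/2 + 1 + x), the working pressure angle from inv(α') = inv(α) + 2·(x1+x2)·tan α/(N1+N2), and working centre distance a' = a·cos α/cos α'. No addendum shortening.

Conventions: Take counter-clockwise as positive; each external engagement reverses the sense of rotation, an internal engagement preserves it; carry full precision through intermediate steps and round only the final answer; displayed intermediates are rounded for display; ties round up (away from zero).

single-mesh involute tooth geometry (39T engaging 32T at module 1.447)
base radii: r_b1 = 27.014624, r_b2 = 22.165845
tip radii: r_a1 = 29.463814, r_a2 = 25.041782
inv(α') = inv(16.783°) + 2·(-0.138+0.306)·tan α/(39+32) = 0.01010273  ⇒  α' = 17.63522°
a' = a·cos α / cos α' = 51.3685·cos 16.783°/cos 17.63522° = 51.605700
action lengths: √(r_a1²−r_b1²) = 11.761225, √(r_a2²−r_b2²) = 11.651873
base pitch p_b = π·m·cos α = 4.352254
CR = (11.761225 + 11.651873 − 51.605700·sin 17.63522°)/4.352254 = 1.787316
contact ratio ≈ 1.7873

1.7873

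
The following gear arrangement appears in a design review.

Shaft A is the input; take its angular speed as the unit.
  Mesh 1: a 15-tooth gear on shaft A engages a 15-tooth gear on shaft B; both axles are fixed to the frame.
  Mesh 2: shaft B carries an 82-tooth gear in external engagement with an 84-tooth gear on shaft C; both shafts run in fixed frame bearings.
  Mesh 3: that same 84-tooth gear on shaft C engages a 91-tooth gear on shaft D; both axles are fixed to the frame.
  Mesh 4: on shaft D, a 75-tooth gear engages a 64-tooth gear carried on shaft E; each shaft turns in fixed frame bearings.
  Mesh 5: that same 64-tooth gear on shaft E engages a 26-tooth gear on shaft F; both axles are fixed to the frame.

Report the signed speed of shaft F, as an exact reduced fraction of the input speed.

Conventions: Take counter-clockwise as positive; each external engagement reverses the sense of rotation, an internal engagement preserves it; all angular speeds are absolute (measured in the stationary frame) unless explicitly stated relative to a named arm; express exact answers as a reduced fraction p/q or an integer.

5-mesh fixed-axis compound train (all bearings frame-fixed)
mesh 1 [15T→15T]: |ω|/ω_in = 1×15/15 = 1, sense flips to −
mesh 2 [82T→84T]: |ω|/ω_in = 1×82/84 = 41/42, sense flips to +
mesh 3 [84T→91T]: |ω|/ω_in = (41/42)×84/91 = 82/91, sense flips to −
mesh 4 [75T→64T]: |ω|/ω_in = (82/91)×75/64 = 3075/2912, sense flips to +
mesh 5 [64T→26T]: |ω|/ω_in = (3075/2912)×64/26 = 3075/1183, sense flips to −
signed output speed (× input speed) = -3075/1183

-3075/1183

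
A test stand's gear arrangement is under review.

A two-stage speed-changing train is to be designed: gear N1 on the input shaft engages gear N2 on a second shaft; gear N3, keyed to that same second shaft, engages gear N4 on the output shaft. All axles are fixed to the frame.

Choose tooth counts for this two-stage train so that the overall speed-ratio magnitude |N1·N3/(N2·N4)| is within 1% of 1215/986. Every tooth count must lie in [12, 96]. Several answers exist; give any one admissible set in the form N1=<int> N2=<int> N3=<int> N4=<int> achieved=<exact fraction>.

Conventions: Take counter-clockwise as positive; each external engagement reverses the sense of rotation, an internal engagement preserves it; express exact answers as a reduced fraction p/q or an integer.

design class (target 1215/986): fixed-axis compound train
target = 1215/986 in lowest terms: an exact hit needs N1·N3 = k·1215 and N2·N4 = k·986 for one integer k, every count in [12, 96]; additionally prefer no 1:1 stage (N1 ≠ N2, N3 ≠ N4)
k = 1: N1·N3 = 1215 = 15·81, N2·N4 = 986 = 17·58
achieved = 15·81/(17·58) = 1215/986; |achieved − target| = 0 ≤ 243/19720 ✓

N1=15 N2=17 N3=81 N4=58 achieved=1215/986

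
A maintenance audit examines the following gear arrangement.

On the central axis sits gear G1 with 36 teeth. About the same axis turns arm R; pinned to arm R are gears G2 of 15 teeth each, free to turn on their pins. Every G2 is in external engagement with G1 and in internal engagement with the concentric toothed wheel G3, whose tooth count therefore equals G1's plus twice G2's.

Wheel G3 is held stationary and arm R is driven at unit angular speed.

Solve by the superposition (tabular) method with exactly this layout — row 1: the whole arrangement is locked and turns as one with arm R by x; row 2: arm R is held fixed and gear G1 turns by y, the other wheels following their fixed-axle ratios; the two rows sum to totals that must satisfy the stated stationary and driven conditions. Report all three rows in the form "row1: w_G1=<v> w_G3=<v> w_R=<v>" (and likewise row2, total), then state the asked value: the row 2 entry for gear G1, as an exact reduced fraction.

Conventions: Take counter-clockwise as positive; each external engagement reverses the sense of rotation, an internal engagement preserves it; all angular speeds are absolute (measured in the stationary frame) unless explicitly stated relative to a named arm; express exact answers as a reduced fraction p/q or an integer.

row1: w_G1=1 w_G3=1 w_R=1
row2: w_G1=11/6 w_G3=-1 w_R=0
total: w_G1=17/6 w_G3=0 w_R=1
asked value: 11/6

planetary set (36T centre, 15T on arm, 66T internal) — Willis relation
row 1: whole set turns with the arm by x
row 2: sun turns y, ring = −(36/66)·y, arm 0
boundary: total ω_ring = x − (36/66)·y = 0 and total ω_arm = x = 1  ⇒  y = 11/6, x = 1
row 2 ring = −(36/66)·11/6 = -1
totals (row 1 + row 2): sun 1 + 11/6 = 17/6, ring 1 + (-1) = 0, arm 1 + 0 = 1
asked cell (row2, sun) = 11/6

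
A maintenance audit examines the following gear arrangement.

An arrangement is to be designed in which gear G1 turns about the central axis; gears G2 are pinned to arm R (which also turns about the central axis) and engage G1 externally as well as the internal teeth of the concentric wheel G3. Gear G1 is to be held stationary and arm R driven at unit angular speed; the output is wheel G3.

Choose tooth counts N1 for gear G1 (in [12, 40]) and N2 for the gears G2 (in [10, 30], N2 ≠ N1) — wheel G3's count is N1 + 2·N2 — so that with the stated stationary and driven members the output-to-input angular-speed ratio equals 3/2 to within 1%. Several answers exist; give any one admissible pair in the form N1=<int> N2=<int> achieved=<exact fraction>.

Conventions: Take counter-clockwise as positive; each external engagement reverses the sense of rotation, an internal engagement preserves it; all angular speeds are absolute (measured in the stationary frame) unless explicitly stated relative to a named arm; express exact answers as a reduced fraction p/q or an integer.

N1=20 N2=10 achieved=3/2

design class (target 3/2): planetary set
Willis with ω_sun = 0: ω_ring/ω_arm = (N1+N3)/N3; set equal to 3/2  ⇒  N3/N1 = 1/(3/2 − 1) = 2
N3 = N1 + 2·N2  ⇒  N2/N1 = (N3/N1 − 1)/2 = (2 − 1)/2 = 1/2
smallest multiple with N1 ≥ 12 and N2 ≥ 10: k = 10  ⇒  N1 = 10·2 = 20, N2 = 10·1 = 10 (N1 ≤ 40, N2 ≤ 30, N2 ≠ N1 ✓), N3 = 20 + 2·10 = 40
check: (N1+N3)/N3 with N1 = 20, N3 = 40 gives 3/2; |achieved − target| = 0 ≤ 3/200 ✓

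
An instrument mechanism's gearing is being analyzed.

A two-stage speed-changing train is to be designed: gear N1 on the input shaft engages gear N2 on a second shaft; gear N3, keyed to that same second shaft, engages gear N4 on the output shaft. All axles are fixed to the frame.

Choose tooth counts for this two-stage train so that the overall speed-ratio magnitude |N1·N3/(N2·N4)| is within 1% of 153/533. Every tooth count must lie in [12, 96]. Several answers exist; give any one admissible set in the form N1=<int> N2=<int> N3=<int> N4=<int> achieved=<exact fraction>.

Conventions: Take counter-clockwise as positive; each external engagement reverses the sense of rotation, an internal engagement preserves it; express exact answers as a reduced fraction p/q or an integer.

N1=17 N2=13 N3=18 N4=82 achieved=153/533

topology: fixed-axis compound train — 2 stages, target 153/533
target = 153/533 in lowest terms: an exact hit needs N1·N3 = k·153 and N2·N4 = k·533 for one integer k, every count in [12, 96]; additionally prefer no 1:1 stage (N1 ≠ N2, N3 ≠ N4)
k = 1: no 1:1-free in-range split of k·153 and k·533 into factor pairs; take k = 2
k = 2: N1·N3 = 306 = 17·18, N2·N4 = 1066 = 13·82
achieved = 17·18/(13·82) = 153/533; |achieved − target| = 0 ≤ 153/53300 ✓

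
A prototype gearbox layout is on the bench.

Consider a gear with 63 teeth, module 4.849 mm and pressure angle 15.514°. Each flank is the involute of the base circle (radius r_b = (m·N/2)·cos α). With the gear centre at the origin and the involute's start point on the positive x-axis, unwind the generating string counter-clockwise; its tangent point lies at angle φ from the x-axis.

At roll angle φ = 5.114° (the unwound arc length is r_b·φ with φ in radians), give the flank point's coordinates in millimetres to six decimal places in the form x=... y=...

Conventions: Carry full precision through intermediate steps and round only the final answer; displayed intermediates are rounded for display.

recognized (one wheel, involute flank): single-mesh tooth geometry, m = 4.849, N = 63
pitch radius r_p = m·N/2 = 4.849·63/2 = 152.743500
base radius r_b = r_p·cos α = 152.743500·cos 15.514° = 147.178310
roll angle φ = 5.114° = 0.08925614 rad
x = r_b·(cos φ + φ·sin φ) = 147.763402
y = r_b·(sin φ − φ·cos φ) = 0.034857

x=147.763402 y=0.034857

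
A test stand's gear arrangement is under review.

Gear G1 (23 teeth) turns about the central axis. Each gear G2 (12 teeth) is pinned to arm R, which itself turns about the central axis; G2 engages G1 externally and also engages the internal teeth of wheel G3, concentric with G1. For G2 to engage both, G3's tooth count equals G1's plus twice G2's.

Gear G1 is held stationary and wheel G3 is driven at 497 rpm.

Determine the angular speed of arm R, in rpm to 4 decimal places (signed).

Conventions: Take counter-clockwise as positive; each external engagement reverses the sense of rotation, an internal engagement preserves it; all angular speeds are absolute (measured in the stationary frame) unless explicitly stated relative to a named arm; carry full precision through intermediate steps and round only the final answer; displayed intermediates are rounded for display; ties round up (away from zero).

+333.7000 rpm

class = planetary set [G3 = 23+2·12 = 47; Willis about the carrier]
normalise by the input: solve with ω_ring = 1, then scale by 497 rpm
ring teeth: 23 + 2·12 = 47
23(ω_sun−ω_arm) = −47(ω_ring−ω_arm),  ω_sun = 0, ω_ring = 1
23(0−ω_arm) = −47(1−ω_arm)  ⇒  70·ω_arm = 47  ⇒  ω_arm = 47/70
scale: ω_arm = 47/70 × 497 rpm = +333.7000 rpm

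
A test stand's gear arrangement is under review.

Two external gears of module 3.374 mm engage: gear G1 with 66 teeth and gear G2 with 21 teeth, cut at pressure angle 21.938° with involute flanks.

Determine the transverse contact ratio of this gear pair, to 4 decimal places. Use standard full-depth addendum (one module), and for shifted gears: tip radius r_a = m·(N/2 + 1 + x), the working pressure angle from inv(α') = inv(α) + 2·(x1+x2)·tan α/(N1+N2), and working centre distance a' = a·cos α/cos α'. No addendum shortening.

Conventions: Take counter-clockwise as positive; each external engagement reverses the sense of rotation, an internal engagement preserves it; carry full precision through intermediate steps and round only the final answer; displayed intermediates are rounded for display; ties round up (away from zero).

single-mesh involute tooth geometry (66T engaging 21T at module 3.374)
base radii: r_b1 = 103.279578, r_b2 = 32.861684
tip radii: r_a1 = 114.716000, r_a2 = 38.801000
no profile shift: α' = α, a' = a
action lengths: √(r_a1²−r_b1²) = 49.930846, √(r_a2²−r_b2²) = 20.630737
base pitch p_b = π·m·cos α = 9.832193
CR = (49.930846 + 20.630737 − 146.769000·sin 21.93800°)/9.832193 = 1.599667
contact ratio ≈ 1.5997

1.5997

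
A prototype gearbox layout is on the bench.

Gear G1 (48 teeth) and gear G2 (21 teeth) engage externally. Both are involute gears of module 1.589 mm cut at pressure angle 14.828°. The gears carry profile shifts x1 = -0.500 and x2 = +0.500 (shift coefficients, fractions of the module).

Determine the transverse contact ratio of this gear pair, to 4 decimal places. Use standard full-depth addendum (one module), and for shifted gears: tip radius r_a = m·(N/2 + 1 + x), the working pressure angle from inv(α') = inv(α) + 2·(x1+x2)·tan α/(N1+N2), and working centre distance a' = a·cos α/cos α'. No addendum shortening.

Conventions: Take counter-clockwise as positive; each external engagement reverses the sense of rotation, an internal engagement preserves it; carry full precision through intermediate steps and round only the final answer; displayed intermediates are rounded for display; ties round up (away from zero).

class = single-mesh tooth geometry [involute pair 48T × 21T, m = 1.589]
base radii: r_b1 = 36.866012, r_b2 = 16.128880
tip radii: r_a1 = 38.930500, r_a2 = 19.068000
inv(α') = inv(14.828°) + 2·(-0.500+0.500)·tan α/(48+21) = 0.00593685  ⇒  α' = 14.82800°
a' = a·cos α / cos α' = 54.8205·cos 14.828°/cos 14.82800° = 54.820500
action lengths: √(r_a1²−r_b1²) = 12.509237, √(r_a2²−r_b2²) = 10.170932
base pitch p_b = π·m·cos α = 4.825750
CR = (12.509237 + 10.170932 − 54.820500·sin 14.82800°)/4.825750 = 1.792593
contact ratio ≈ 1.7926

1.7926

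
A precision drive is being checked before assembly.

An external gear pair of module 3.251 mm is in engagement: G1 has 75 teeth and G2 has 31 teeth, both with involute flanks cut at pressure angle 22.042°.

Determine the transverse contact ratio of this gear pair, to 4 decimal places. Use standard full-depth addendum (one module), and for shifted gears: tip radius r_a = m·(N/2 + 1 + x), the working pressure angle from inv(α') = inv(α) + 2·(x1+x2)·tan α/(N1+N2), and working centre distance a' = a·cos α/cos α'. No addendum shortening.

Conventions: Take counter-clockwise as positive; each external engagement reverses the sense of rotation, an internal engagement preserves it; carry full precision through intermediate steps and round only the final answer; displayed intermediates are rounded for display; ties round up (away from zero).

1.6410

class = single-mesh tooth geometry [involute pair 75T × 31T, m = 3.251]
base radii: r_b1 = 113.001794, r_b2 = 46.707408
tip radii: r_a1 = 125.163500, r_a2 = 53.641500
no profile shift: α' = α, a' = a
action lengths: √(r_a1²−r_b1²) = 53.819107, √(r_a2²−r_b2²) = 26.378562
base pitch p_b = π·m·cos α = 9.466816
CR = (53.819107 + 26.378562 − 172.303000·sin 22.04200°)/9.466816 = 1.640968
contact ratio ≈ 1.6410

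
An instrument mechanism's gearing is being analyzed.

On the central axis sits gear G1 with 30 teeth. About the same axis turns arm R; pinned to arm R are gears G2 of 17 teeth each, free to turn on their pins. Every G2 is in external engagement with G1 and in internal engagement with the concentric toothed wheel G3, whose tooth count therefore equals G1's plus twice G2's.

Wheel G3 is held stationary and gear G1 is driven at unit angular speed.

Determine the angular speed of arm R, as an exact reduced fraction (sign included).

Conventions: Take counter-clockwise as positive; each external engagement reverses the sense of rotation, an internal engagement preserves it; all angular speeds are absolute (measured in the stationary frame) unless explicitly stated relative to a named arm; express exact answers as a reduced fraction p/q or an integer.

class = planetary set [G3 = 30+2·17 = 64; Willis about the carrier]
ring teeth: 30 + 2·17 = 64
30(ω_sun−ω_arm) = −64(ω_ring−ω_arm),  ω_ring = 0, ω_sun = 1
30(1−ω_arm) = −64(0−ω_arm)  ⇒  94·ω_arm = 30  ⇒  ω_arm = 15/47
exact speed ratio = 15/47

15/47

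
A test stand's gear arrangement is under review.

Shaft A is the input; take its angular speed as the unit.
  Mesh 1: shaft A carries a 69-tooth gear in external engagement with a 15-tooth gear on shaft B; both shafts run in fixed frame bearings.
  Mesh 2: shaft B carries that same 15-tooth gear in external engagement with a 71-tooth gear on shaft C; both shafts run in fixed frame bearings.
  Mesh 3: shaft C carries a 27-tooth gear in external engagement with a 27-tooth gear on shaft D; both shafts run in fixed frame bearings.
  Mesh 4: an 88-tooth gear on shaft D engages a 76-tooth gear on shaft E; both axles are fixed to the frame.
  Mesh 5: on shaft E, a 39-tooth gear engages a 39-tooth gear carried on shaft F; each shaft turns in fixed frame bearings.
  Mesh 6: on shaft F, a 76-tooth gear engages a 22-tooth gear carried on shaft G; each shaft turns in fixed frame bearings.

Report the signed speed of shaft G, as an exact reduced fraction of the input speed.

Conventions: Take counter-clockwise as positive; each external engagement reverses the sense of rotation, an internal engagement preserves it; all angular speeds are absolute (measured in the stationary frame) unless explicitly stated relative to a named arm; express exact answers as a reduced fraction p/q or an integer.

6-mesh fixed-axis compound train (all bearings frame-fixed)
mesh 1 [69T→15T]: |ω|/ω_in = 1×69/15 = 23/5, sense flips to −
mesh 2 [15T→71T]: |ω|/ω_in = (23/5)×15/71 = 69/71, sense flips to +
mesh 3 [27T→27T]: |ω|/ω_in = (69/71)×27/27 = 69/71, sense flips to −
mesh 4 [88T→76T]: |ω|/ω_in = (69/71)×88/76 = 1518/1349, sense flips to +
mesh 5 [39T→39T]: |ω|/ω_in = (1518/1349)×39/39 = 1518/1349, sense flips to −
mesh 6 [76T→22T]: |ω|/ω_in = (1518/1349)×76/22 = 276/71, sense flips to +
signed output speed (× input speed) = 276/71

276/71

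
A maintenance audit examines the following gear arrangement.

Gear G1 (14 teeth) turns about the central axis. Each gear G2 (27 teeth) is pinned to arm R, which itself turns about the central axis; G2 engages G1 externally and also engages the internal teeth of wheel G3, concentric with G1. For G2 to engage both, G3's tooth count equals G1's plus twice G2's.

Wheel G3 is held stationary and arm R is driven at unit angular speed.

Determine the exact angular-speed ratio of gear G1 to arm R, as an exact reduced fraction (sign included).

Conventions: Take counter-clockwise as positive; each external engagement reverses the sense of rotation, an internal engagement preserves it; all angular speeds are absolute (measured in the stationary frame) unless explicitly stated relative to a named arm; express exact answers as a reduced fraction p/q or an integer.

41/7

recognized (axles ride arm R): planetary set, 14/27/68 teeth
ring teeth: 14 + 2·27 = 68
14(ω_sun−ω_arm) = −68(ω_ring−ω_arm),  ω_ring = 0, ω_arm = 1
ω_sun = 1 − (68/14)(0−1) = 41/7
ω_out/ω_in = 41/7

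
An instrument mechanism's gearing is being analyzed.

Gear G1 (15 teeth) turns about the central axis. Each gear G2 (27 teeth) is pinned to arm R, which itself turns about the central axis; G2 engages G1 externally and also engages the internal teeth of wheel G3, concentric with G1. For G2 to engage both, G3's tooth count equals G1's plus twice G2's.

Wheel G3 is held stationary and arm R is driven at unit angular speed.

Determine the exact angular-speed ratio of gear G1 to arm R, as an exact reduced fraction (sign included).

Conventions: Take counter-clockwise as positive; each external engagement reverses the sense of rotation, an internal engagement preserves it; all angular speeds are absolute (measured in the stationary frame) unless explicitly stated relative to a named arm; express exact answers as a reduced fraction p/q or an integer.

planetary set (15T centre, 27T on arm, 69T internal) — Willis relation
ring teeth: 15 + 2·27 = 69
15(ω_sun−ω_arm) = −69(ω_ring−ω_arm),  ω_ring = 0, ω_arm = 1
ω_sun = 1 − (69/15)(0−1) = 28/5
ω_out/ω_in = 28/5

28/5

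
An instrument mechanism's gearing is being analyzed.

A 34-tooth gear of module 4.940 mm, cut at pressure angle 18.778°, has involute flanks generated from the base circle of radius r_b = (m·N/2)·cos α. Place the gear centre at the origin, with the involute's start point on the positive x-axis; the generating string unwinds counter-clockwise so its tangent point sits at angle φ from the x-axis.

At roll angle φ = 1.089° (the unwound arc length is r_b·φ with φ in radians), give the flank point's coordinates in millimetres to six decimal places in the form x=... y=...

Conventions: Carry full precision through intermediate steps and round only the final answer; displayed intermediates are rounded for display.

single-mesh involute tooth geometry (34T wheel at module 4.940)
pitch radius r_p = m·N/2 = 4.940·34/2 = 83.980000
base radius r_b = r_p·cos α = 83.980000·cos 18.778° = 79.509991
roll angle φ = 1.089° = 0.01900664 rad
x = r_b·(cos φ + φ·sin φ) = 79.524351
y = r_b·(sin φ − φ·cos φ) = 0.000182

x=79.524351 y=0.000182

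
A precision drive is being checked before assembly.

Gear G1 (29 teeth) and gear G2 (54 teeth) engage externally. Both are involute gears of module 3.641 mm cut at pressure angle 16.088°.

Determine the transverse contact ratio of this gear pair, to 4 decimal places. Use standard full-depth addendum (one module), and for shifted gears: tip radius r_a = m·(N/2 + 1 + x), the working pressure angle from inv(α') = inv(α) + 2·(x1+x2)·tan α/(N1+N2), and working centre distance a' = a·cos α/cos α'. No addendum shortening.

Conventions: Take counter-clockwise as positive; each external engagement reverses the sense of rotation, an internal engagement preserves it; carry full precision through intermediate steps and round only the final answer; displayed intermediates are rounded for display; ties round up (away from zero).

class = single-mesh tooth geometry [involute pair 29T × 54T, m = 3.641]
base radii: r_b1 = 50.726920, r_b2 = 94.457024
tip radii: r_a1 = 56.435500, r_a2 = 101.948000
no profile shift: α' = α, a' = a
action lengths: √(r_a1²−r_b1²) = 24.733484, √(r_a2²−r_b2²) = 38.357077
base pitch p_b = π·m·cos α = 10.990574
CR = (24.733484 + 38.357077 − 151.101500·sin 16.08800°)/10.990574 = 1.930591
contact ratio ≈ 1.9306

1.9306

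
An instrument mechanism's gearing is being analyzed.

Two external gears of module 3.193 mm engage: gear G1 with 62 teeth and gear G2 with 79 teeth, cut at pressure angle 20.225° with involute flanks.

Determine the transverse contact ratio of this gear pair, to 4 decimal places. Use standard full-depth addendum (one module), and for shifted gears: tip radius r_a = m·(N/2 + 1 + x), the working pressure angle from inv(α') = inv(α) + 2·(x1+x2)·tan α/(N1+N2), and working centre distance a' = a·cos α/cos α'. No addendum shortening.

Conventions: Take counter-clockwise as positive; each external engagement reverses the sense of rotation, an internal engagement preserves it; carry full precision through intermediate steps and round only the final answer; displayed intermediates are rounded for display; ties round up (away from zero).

class = single-mesh tooth geometry [involute pair 62T × 79T, m = 3.193]
base radii: r_b1 = 92.879933, r_b2 = 118.347011
tip radii: r_a1 = 102.176000, r_a2 = 129.316500
no profile shift: α' = α, a' = a
action lengths: √(r_a1²−r_b1²) = 42.582309, √(r_a2²−r_b2²) = 52.122376
base pitch p_b = π·m·cos α = 9.412610
CR = (42.582309 + 52.122376 − 225.106500·sin 20.22500°)/9.412610 = 1.793726
contact ratio ≈ 1.7937

1.7937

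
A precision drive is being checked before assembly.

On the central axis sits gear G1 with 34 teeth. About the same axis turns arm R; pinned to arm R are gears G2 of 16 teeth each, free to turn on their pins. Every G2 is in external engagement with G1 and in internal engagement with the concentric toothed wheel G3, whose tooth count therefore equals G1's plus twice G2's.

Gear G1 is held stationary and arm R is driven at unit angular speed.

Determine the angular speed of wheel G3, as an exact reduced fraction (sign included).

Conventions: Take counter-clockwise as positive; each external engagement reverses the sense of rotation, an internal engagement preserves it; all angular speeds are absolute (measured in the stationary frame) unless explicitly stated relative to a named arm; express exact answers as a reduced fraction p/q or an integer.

recognized (axles ride arm R): planetary set, 34/16/66 teeth
ring teeth: 34 + 2·16 = 66
34(ω_sun−ω_arm) = −66(ω_ring−ω_arm),  ω_sun = 0, ω_arm = 1
ω_ring = 1 − (34/66)(0−1) = 50/33
exact speed ratio = 50/33

50/33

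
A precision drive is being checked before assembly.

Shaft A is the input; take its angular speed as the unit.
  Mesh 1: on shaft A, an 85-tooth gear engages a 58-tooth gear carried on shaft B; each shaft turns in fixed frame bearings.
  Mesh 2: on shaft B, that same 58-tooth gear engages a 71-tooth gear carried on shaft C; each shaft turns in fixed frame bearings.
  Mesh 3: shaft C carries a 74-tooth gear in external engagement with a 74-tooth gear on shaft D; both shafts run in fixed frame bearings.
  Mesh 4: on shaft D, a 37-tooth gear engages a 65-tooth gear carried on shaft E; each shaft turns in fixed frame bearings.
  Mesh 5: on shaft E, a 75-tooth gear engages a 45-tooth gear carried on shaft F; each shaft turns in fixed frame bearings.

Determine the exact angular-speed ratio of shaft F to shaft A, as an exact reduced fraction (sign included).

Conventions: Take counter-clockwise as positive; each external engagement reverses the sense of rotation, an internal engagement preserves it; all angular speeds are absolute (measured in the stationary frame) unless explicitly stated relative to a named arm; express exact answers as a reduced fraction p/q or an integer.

class = fixed-axis compound train [5 meshes; 5 ratios multiply, 5 sense flips]
mesh 1 [85T→58T]: running ratio 85/58, sense −
mesh 2 [58T→71T]: running ratio 85/71, sense +
mesh 3 [74T→74T]: running ratio 85/71, sense −
mesh 4 [37T→65T]: running ratio 629/923, sense +
mesh 5 [75T→45T]: running ratio 3145/2769, sense −
ω_out/ω_in = -3145/2769

-3145/2769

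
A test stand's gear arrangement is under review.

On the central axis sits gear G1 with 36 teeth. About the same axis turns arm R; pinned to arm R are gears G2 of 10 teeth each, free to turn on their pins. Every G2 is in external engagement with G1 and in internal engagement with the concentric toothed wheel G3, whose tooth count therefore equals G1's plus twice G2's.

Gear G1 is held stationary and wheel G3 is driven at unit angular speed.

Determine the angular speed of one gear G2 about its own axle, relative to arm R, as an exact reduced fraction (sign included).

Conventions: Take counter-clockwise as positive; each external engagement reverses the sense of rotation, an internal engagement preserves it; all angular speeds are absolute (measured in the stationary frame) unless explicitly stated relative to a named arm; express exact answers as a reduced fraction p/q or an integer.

recognized (axles ride arm R): planetary set, 36/10/56 teeth
ring teeth: 36 + 2·10 = 56
36(ω_sun−ω_arm) = −56(ω_ring−ω_arm),  ω_sun = 0, ω_ring = 1
36(0−ω_arm) = −56(1−ω_arm)  ⇒  92·ω_arm = 56  ⇒  ω_arm = 14/23
sun–planet mesh: 36·(0−14/23) = −10·(ω_p−ω_arm)  ⇒  ω_p−ω_arm = 252/115
exact speed ratio = 252/115

252/115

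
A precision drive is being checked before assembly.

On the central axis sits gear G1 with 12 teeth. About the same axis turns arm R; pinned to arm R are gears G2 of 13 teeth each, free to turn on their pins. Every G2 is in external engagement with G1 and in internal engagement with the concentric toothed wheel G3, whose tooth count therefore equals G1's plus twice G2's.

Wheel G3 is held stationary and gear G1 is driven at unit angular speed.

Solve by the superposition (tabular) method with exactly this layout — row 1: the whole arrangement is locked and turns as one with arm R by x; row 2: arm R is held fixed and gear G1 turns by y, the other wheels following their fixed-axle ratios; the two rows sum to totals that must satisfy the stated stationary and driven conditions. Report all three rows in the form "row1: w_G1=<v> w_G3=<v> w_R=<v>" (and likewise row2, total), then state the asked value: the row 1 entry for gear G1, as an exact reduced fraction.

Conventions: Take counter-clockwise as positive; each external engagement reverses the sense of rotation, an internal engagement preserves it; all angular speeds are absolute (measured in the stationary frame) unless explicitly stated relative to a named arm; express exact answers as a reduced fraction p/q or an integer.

topology: planetary set — G1 12T / G2 13T / G3 38T, arm = carrier (Willis)
row 1: whole set turns with the arm by x
row 2 (arm held, sun turns y): ω_ring = −(12/38)·y, ω_arm = 0
boundary: total ω_ring = x − (12/38)·y = 0 and total ω_sun = x + y = 1  ⇒  y = 19/25, x = 6/25
row 2 ring = −(12/38)·19/25 = -6/25
totals (row 1 + row 2): sun 6/25 + 19/25 = 1, ring 6/25 + (-6/25) = 0, arm 6/25 + 0 = 6/25
asked cell (row1, sun) = 6/25

row1: w_G1=6/25 w_G3=6/25 w_R=6/25
row2: w_G1=19/25 w_G3=-6/25 w_R=0
total: w_G1=1 w_G3=0 w_R=6/25
asked value: 6/25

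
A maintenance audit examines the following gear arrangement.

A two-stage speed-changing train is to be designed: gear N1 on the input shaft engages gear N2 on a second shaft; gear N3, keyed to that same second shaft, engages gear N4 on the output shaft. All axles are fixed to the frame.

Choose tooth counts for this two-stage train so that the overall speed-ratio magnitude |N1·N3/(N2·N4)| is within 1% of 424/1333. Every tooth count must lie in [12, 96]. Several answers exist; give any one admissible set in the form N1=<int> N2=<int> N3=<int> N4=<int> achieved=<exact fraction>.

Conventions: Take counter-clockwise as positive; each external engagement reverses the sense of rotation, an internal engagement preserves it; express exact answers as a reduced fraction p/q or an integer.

class = fixed-axis compound train [2-stage, 424/1333 wanted]
target = 424/1333 in lowest terms: an exact hit needs N1·N3 = k·424 and N2·N4 = k·1333 for one integer k, every count in [12, 96]; additionally prefer no 1:1 stage (N1 ≠ N2, N3 ≠ N4)
k = 1: no 1:1-free in-range split of k·424 and k·1333 into factor pairs; take k = 2
k = 2: N1·N3 = 848 = 16·53, N2·N4 = 2666 = 31·86
achieved = 16·53/(31·86) = 424/1333; |achieved − target| = 0 ≤ 106/33325 ✓

N1=16 N2=31 N3=53 N4=86 achieved=424/1333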